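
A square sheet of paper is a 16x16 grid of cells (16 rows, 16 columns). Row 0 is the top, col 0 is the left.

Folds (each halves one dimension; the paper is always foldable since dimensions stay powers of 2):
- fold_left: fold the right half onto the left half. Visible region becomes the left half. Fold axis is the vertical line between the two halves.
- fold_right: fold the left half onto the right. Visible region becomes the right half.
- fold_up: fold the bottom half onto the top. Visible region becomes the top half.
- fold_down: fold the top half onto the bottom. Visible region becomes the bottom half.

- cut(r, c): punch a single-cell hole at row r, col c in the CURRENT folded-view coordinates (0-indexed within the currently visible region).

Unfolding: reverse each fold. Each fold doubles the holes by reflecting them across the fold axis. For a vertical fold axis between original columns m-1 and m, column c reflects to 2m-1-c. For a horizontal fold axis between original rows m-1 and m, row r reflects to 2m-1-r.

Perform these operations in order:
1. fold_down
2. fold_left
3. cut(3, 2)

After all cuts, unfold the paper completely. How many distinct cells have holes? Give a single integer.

Op 1 fold_down: fold axis h@8; visible region now rows[8,16) x cols[0,16) = 8x16
Op 2 fold_left: fold axis v@8; visible region now rows[8,16) x cols[0,8) = 8x8
Op 3 cut(3, 2): punch at orig (11,2); cuts so far [(11, 2)]; region rows[8,16) x cols[0,8) = 8x8
Unfold 1 (reflect across v@8): 2 holes -> [(11, 2), (11, 13)]
Unfold 2 (reflect across h@8): 4 holes -> [(4, 2), (4, 13), (11, 2), (11, 13)]

Answer: 4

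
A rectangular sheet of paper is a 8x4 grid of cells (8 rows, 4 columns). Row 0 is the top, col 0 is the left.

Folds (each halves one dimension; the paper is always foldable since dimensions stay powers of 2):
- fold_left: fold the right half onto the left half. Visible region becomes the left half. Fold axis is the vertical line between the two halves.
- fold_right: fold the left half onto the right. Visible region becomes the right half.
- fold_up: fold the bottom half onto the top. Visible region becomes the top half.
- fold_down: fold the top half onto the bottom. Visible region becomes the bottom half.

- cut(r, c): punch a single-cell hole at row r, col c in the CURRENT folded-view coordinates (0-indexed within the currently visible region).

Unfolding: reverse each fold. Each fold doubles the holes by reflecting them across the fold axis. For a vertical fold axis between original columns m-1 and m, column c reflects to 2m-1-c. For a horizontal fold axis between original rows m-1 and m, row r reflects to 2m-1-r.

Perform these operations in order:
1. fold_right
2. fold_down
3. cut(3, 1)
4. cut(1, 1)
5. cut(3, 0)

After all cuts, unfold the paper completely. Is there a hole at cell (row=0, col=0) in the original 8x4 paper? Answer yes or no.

Op 1 fold_right: fold axis v@2; visible region now rows[0,8) x cols[2,4) = 8x2
Op 2 fold_down: fold axis h@4; visible region now rows[4,8) x cols[2,4) = 4x2
Op 3 cut(3, 1): punch at orig (7,3); cuts so far [(7, 3)]; region rows[4,8) x cols[2,4) = 4x2
Op 4 cut(1, 1): punch at orig (5,3); cuts so far [(5, 3), (7, 3)]; region rows[4,8) x cols[2,4) = 4x2
Op 5 cut(3, 0): punch at orig (7,2); cuts so far [(5, 3), (7, 2), (7, 3)]; region rows[4,8) x cols[2,4) = 4x2
Unfold 1 (reflect across h@4): 6 holes -> [(0, 2), (0, 3), (2, 3), (5, 3), (7, 2), (7, 3)]
Unfold 2 (reflect across v@2): 12 holes -> [(0, 0), (0, 1), (0, 2), (0, 3), (2, 0), (2, 3), (5, 0), (5, 3), (7, 0), (7, 1), (7, 2), (7, 3)]
Holes: [(0, 0), (0, 1), (0, 2), (0, 3), (2, 0), (2, 3), (5, 0), (5, 3), (7, 0), (7, 1), (7, 2), (7, 3)]

Answer: yes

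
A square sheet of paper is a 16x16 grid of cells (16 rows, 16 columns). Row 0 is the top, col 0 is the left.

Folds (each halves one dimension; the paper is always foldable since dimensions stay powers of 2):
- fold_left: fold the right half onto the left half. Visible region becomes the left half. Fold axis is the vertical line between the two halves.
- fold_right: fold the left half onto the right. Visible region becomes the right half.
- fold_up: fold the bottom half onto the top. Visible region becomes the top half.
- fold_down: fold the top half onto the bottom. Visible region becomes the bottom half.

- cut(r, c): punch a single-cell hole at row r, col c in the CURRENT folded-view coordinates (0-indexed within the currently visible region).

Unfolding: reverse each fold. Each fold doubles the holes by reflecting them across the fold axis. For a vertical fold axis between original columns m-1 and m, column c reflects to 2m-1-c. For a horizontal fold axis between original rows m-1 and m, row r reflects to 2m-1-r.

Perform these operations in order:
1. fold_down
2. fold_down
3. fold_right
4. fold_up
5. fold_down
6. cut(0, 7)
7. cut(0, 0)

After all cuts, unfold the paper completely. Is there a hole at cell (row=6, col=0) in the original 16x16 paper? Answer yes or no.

Answer: yes

Derivation:
Op 1 fold_down: fold axis h@8; visible region now rows[8,16) x cols[0,16) = 8x16
Op 2 fold_down: fold axis h@12; visible region now rows[12,16) x cols[0,16) = 4x16
Op 3 fold_right: fold axis v@8; visible region now rows[12,16) x cols[8,16) = 4x8
Op 4 fold_up: fold axis h@14; visible region now rows[12,14) x cols[8,16) = 2x8
Op 5 fold_down: fold axis h@13; visible region now rows[13,14) x cols[8,16) = 1x8
Op 6 cut(0, 7): punch at orig (13,15); cuts so far [(13, 15)]; region rows[13,14) x cols[8,16) = 1x8
Op 7 cut(0, 0): punch at orig (13,8); cuts so far [(13, 8), (13, 15)]; region rows[13,14) x cols[8,16) = 1x8
Unfold 1 (reflect across h@13): 4 holes -> [(12, 8), (12, 15), (13, 8), (13, 15)]
Unfold 2 (reflect across h@14): 8 holes -> [(12, 8), (12, 15), (13, 8), (13, 15), (14, 8), (14, 15), (15, 8), (15, 15)]
Unfold 3 (reflect across v@8): 16 holes -> [(12, 0), (12, 7), (12, 8), (12, 15), (13, 0), (13, 7), (13, 8), (13, 15), (14, 0), (14, 7), (14, 8), (14, 15), (15, 0), (15, 7), (15, 8), (15, 15)]
Unfold 4 (reflect across h@12): 32 holes -> [(8, 0), (8, 7), (8, 8), (8, 15), (9, 0), (9, 7), (9, 8), (9, 15), (10, 0), (10, 7), (10, 8), (10, 15), (11, 0), (11, 7), (11, 8), (11, 15), (12, 0), (12, 7), (12, 8), (12, 15), (13, 0), (13, 7), (13, 8), (13, 15), (14, 0), (14, 7), (14, 8), (14, 15), (15, 0), (15, 7), (15, 8), (15, 15)]
Unfold 5 (reflect across h@8): 64 holes -> [(0, 0), (0, 7), (0, 8), (0, 15), (1, 0), (1, 7), (1, 8), (1, 15), (2, 0), (2, 7), (2, 8), (2, 15), (3, 0), (3, 7), (3, 8), (3, 15), (4, 0), (4, 7), (4, 8), (4, 15), (5, 0), (5, 7), (5, 8), (5, 15), (6, 0), (6, 7), (6, 8), (6, 15), (7, 0), (7, 7), (7, 8), (7, 15), (8, 0), (8, 7), (8, 8), (8, 15), (9, 0), (9, 7), (9, 8), (9, 15), (10, 0), (10, 7), (10, 8), (10, 15), (11, 0), (11, 7), (11, 8), (11, 15), (12, 0), (12, 7), (12, 8), (12, 15), (13, 0), (13, 7), (13, 8), (13, 15), (14, 0), (14, 7), (14, 8), (14, 15), (15, 0), (15, 7), (15, 8), (15, 15)]
Holes: [(0, 0), (0, 7), (0, 8), (0, 15), (1, 0), (1, 7), (1, 8), (1, 15), (2, 0), (2, 7), (2, 8), (2, 15), (3, 0), (3, 7), (3, 8), (3, 15), (4, 0), (4, 7), (4, 8), (4, 15), (5, 0), (5, 7), (5, 8), (5, 15), (6, 0), (6, 7), (6, 8), (6, 15), (7, 0), (7, 7), (7, 8), (7, 15), (8, 0), (8, 7), (8, 8), (8, 15), (9, 0), (9, 7), (9, 8), (9, 15), (10, 0), (10, 7), (10, 8), (10, 15), (11, 0), (11, 7), (11, 8), (11, 15), (12, 0), (12, 7), (12, 8), (12, 15), (13, 0), (13, 7), (13, 8), (13, 15), (14, 0), (14, 7), (14, 8), (14, 15), (15, 0), (15, 7), (15, 8), (15, 15)]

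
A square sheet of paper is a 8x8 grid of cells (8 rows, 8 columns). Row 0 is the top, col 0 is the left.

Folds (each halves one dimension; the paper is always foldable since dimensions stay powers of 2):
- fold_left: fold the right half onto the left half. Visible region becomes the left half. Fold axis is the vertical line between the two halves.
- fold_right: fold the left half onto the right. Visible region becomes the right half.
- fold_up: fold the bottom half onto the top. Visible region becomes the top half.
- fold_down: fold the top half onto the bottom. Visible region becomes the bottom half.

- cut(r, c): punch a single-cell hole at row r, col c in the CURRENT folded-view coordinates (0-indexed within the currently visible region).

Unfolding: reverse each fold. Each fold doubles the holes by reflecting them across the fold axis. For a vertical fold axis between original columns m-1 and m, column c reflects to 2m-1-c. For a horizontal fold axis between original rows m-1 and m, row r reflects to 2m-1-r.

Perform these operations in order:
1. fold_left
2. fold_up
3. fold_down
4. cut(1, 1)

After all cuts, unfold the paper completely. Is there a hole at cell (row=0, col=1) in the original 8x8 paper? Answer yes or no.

Op 1 fold_left: fold axis v@4; visible region now rows[0,8) x cols[0,4) = 8x4
Op 2 fold_up: fold axis h@4; visible region now rows[0,4) x cols[0,4) = 4x4
Op 3 fold_down: fold axis h@2; visible region now rows[2,4) x cols[0,4) = 2x4
Op 4 cut(1, 1): punch at orig (3,1); cuts so far [(3, 1)]; region rows[2,4) x cols[0,4) = 2x4
Unfold 1 (reflect across h@2): 2 holes -> [(0, 1), (3, 1)]
Unfold 2 (reflect across h@4): 4 holes -> [(0, 1), (3, 1), (4, 1), (7, 1)]
Unfold 3 (reflect across v@4): 8 holes -> [(0, 1), (0, 6), (3, 1), (3, 6), (4, 1), (4, 6), (7, 1), (7, 6)]
Holes: [(0, 1), (0, 6), (3, 1), (3, 6), (4, 1), (4, 6), (7, 1), (7, 6)]

Answer: yes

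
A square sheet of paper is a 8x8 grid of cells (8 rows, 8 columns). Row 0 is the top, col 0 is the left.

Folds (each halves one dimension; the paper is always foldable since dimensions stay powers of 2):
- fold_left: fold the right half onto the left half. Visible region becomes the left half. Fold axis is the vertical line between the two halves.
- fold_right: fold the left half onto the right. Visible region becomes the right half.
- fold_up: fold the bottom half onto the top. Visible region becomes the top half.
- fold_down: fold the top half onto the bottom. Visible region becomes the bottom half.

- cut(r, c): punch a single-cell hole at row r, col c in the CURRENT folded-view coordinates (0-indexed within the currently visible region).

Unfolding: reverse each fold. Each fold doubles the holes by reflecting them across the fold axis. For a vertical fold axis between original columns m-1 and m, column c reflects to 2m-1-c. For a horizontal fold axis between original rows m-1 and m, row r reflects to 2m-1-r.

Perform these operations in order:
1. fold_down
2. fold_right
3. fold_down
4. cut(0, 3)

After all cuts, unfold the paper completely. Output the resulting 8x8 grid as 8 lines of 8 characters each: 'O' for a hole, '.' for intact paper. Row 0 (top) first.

Op 1 fold_down: fold axis h@4; visible region now rows[4,8) x cols[0,8) = 4x8
Op 2 fold_right: fold axis v@4; visible region now rows[4,8) x cols[4,8) = 4x4
Op 3 fold_down: fold axis h@6; visible region now rows[6,8) x cols[4,8) = 2x4
Op 4 cut(0, 3): punch at orig (6,7); cuts so far [(6, 7)]; region rows[6,8) x cols[4,8) = 2x4
Unfold 1 (reflect across h@6): 2 holes -> [(5, 7), (6, 7)]
Unfold 2 (reflect across v@4): 4 holes -> [(5, 0), (5, 7), (6, 0), (6, 7)]
Unfold 3 (reflect across h@4): 8 holes -> [(1, 0), (1, 7), (2, 0), (2, 7), (5, 0), (5, 7), (6, 0), (6, 7)]

Answer: ........
O......O
O......O
........
........
O......O
O......O
........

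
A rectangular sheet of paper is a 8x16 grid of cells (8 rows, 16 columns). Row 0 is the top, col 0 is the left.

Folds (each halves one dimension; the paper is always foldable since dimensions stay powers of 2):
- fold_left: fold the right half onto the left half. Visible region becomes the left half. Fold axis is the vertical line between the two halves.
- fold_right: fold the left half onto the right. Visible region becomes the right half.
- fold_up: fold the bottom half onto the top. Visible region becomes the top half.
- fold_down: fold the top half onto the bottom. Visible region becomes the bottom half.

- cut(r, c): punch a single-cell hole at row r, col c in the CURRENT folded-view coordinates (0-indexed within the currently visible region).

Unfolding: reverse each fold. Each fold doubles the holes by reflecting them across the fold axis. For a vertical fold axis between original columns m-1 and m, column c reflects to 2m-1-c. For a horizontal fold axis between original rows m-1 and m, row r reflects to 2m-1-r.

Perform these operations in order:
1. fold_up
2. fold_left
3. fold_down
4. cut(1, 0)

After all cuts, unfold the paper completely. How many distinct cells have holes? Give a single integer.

Op 1 fold_up: fold axis h@4; visible region now rows[0,4) x cols[0,16) = 4x16
Op 2 fold_left: fold axis v@8; visible region now rows[0,4) x cols[0,8) = 4x8
Op 3 fold_down: fold axis h@2; visible region now rows[2,4) x cols[0,8) = 2x8
Op 4 cut(1, 0): punch at orig (3,0); cuts so far [(3, 0)]; region rows[2,4) x cols[0,8) = 2x8
Unfold 1 (reflect across h@2): 2 holes -> [(0, 0), (3, 0)]
Unfold 2 (reflect across v@8): 4 holes -> [(0, 0), (0, 15), (3, 0), (3, 15)]
Unfold 3 (reflect across h@4): 8 holes -> [(0, 0), (0, 15), (3, 0), (3, 15), (4, 0), (4, 15), (7, 0), (7, 15)]

Answer: 8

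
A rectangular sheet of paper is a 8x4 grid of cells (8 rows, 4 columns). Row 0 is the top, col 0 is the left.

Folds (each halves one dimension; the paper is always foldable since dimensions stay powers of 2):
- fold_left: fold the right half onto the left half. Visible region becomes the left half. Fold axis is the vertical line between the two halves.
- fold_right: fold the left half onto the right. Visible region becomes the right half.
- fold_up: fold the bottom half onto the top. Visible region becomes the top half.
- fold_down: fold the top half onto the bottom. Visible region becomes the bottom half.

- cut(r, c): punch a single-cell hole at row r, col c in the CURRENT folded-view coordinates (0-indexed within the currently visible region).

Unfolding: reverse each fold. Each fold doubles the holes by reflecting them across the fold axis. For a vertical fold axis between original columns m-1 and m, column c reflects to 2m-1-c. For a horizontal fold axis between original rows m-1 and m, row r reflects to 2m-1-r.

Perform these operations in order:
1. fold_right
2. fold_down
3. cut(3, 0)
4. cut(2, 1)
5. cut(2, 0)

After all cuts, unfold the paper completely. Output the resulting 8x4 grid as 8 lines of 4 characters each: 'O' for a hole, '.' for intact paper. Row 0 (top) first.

Answer: .OO.
OOOO
....
....
....
....
OOOO
.OO.

Derivation:
Op 1 fold_right: fold axis v@2; visible region now rows[0,8) x cols[2,4) = 8x2
Op 2 fold_down: fold axis h@4; visible region now rows[4,8) x cols[2,4) = 4x2
Op 3 cut(3, 0): punch at orig (7,2); cuts so far [(7, 2)]; region rows[4,8) x cols[2,4) = 4x2
Op 4 cut(2, 1): punch at orig (6,3); cuts so far [(6, 3), (7, 2)]; region rows[4,8) x cols[2,4) = 4x2
Op 5 cut(2, 0): punch at orig (6,2); cuts so far [(6, 2), (6, 3), (7, 2)]; region rows[4,8) x cols[2,4) = 4x2
Unfold 1 (reflect across h@4): 6 holes -> [(0, 2), (1, 2), (1, 3), (6, 2), (6, 3), (7, 2)]
Unfold 2 (reflect across v@2): 12 holes -> [(0, 1), (0, 2), (1, 0), (1, 1), (1, 2), (1, 3), (6, 0), (6, 1), (6, 2), (6, 3), (7, 1), (7, 2)]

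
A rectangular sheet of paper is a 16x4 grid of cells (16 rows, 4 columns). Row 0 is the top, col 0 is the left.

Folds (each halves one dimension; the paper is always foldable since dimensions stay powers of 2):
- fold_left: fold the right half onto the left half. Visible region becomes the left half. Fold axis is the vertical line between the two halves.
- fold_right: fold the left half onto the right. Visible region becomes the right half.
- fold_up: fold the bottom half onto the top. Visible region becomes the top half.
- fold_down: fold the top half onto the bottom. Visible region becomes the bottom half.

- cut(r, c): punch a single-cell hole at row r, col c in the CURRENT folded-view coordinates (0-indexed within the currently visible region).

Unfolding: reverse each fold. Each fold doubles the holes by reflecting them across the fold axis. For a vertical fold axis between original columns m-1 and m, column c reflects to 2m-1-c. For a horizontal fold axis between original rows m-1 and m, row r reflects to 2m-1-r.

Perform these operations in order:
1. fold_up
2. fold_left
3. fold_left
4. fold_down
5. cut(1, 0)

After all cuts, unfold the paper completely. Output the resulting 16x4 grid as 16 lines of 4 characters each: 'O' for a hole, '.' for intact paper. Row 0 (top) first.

Op 1 fold_up: fold axis h@8; visible region now rows[0,8) x cols[0,4) = 8x4
Op 2 fold_left: fold axis v@2; visible region now rows[0,8) x cols[0,2) = 8x2
Op 3 fold_left: fold axis v@1; visible region now rows[0,8) x cols[0,1) = 8x1
Op 4 fold_down: fold axis h@4; visible region now rows[4,8) x cols[0,1) = 4x1
Op 5 cut(1, 0): punch at orig (5,0); cuts so far [(5, 0)]; region rows[4,8) x cols[0,1) = 4x1
Unfold 1 (reflect across h@4): 2 holes -> [(2, 0), (5, 0)]
Unfold 2 (reflect across v@1): 4 holes -> [(2, 0), (2, 1), (5, 0), (5, 1)]
Unfold 3 (reflect across v@2): 8 holes -> [(2, 0), (2, 1), (2, 2), (2, 3), (5, 0), (5, 1), (5, 2), (5, 3)]
Unfold 4 (reflect across h@8): 16 holes -> [(2, 0), (2, 1), (2, 2), (2, 3), (5, 0), (5, 1), (5, 2), (5, 3), (10, 0), (10, 1), (10, 2), (10, 3), (13, 0), (13, 1), (13, 2), (13, 3)]

Answer: ....
....
OOOO
....
....
OOOO
....
....
....
....
OOOO
....
....
OOOO
....
....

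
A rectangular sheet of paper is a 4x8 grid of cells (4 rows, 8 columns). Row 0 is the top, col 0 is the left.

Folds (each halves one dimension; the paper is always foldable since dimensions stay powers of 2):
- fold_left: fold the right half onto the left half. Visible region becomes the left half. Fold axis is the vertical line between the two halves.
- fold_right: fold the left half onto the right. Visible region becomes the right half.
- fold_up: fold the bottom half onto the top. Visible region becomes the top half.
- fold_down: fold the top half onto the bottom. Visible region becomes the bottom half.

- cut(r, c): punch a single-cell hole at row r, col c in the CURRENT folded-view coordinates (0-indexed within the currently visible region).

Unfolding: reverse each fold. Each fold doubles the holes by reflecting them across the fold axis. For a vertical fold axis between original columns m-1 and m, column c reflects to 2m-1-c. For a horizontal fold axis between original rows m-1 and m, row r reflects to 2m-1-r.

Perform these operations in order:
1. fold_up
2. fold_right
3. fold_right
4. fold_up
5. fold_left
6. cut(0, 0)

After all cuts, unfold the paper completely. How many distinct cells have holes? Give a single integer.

Answer: 32

Derivation:
Op 1 fold_up: fold axis h@2; visible region now rows[0,2) x cols[0,8) = 2x8
Op 2 fold_right: fold axis v@4; visible region now rows[0,2) x cols[4,8) = 2x4
Op 3 fold_right: fold axis v@6; visible region now rows[0,2) x cols[6,8) = 2x2
Op 4 fold_up: fold axis h@1; visible region now rows[0,1) x cols[6,8) = 1x2
Op 5 fold_left: fold axis v@7; visible region now rows[0,1) x cols[6,7) = 1x1
Op 6 cut(0, 0): punch at orig (0,6); cuts so far [(0, 6)]; region rows[0,1) x cols[6,7) = 1x1
Unfold 1 (reflect across v@7): 2 holes -> [(0, 6), (0, 7)]
Unfold 2 (reflect across h@1): 4 holes -> [(0, 6), (0, 7), (1, 6), (1, 7)]
Unfold 3 (reflect across v@6): 8 holes -> [(0, 4), (0, 5), (0, 6), (0, 7), (1, 4), (1, 5), (1, 6), (1, 7)]
Unfold 4 (reflect across v@4): 16 holes -> [(0, 0), (0, 1), (0, 2), (0, 3), (0, 4), (0, 5), (0, 6), (0, 7), (1, 0), (1, 1), (1, 2), (1, 3), (1, 4), (1, 5), (1, 6), (1, 7)]
Unfold 5 (reflect across h@2): 32 holes -> [(0, 0), (0, 1), (0, 2), (0, 3), (0, 4), (0, 5), (0, 6), (0, 7), (1, 0), (1, 1), (1, 2), (1, 3), (1, 4), (1, 5), (1, 6), (1, 7), (2, 0), (2, 1), (2, 2), (2, 3), (2, 4), (2, 5), (2, 6), (2, 7), (3, 0), (3, 1), (3, 2), (3, 3), (3, 4), (3, 5), (3, 6), (3, 7)]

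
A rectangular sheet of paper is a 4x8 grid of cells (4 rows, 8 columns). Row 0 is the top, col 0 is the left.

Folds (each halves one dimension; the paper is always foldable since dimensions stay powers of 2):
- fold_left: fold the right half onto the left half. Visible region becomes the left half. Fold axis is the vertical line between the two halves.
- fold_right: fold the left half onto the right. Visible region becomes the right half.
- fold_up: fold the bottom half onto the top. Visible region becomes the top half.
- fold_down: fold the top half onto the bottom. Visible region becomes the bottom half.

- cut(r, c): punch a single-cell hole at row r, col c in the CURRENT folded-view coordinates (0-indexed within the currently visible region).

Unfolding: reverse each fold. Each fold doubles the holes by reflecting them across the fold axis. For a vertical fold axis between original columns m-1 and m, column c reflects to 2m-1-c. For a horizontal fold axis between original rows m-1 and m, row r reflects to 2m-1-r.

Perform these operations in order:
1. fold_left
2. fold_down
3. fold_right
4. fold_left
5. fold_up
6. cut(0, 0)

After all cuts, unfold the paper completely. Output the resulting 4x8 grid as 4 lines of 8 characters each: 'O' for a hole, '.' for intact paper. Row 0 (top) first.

Answer: OOOOOOOO
OOOOOOOO
OOOOOOOO
OOOOOOOO

Derivation:
Op 1 fold_left: fold axis v@4; visible region now rows[0,4) x cols[0,4) = 4x4
Op 2 fold_down: fold axis h@2; visible region now rows[2,4) x cols[0,4) = 2x4
Op 3 fold_right: fold axis v@2; visible region now rows[2,4) x cols[2,4) = 2x2
Op 4 fold_left: fold axis v@3; visible region now rows[2,4) x cols[2,3) = 2x1
Op 5 fold_up: fold axis h@3; visible region now rows[2,3) x cols[2,3) = 1x1
Op 6 cut(0, 0): punch at orig (2,2); cuts so far [(2, 2)]; region rows[2,3) x cols[2,3) = 1x1
Unfold 1 (reflect across h@3): 2 holes -> [(2, 2), (3, 2)]
Unfold 2 (reflect across v@3): 4 holes -> [(2, 2), (2, 3), (3, 2), (3, 3)]
Unfold 3 (reflect across v@2): 8 holes -> [(2, 0), (2, 1), (2, 2), (2, 3), (3, 0), (3, 1), (3, 2), (3, 3)]
Unfold 4 (reflect across h@2): 16 holes -> [(0, 0), (0, 1), (0, 2), (0, 3), (1, 0), (1, 1), (1, 2), (1, 3), (2, 0), (2, 1), (2, 2), (2, 3), (3, 0), (3, 1), (3, 2), (3, 3)]
Unfold 5 (reflect across v@4): 32 holes -> [(0, 0), (0, 1), (0, 2), (0, 3), (0, 4), (0, 5), (0, 6), (0, 7), (1, 0), (1, 1), (1, 2), (1, 3), (1, 4), (1, 5), (1, 6), (1, 7), (2, 0), (2, 1), (2, 2), (2, 3), (2, 4), (2, 5), (2, 6), (2, 7), (3, 0), (3, 1), (3, 2), (3, 3), (3, 4), (3, 5), (3, 6), (3, 7)]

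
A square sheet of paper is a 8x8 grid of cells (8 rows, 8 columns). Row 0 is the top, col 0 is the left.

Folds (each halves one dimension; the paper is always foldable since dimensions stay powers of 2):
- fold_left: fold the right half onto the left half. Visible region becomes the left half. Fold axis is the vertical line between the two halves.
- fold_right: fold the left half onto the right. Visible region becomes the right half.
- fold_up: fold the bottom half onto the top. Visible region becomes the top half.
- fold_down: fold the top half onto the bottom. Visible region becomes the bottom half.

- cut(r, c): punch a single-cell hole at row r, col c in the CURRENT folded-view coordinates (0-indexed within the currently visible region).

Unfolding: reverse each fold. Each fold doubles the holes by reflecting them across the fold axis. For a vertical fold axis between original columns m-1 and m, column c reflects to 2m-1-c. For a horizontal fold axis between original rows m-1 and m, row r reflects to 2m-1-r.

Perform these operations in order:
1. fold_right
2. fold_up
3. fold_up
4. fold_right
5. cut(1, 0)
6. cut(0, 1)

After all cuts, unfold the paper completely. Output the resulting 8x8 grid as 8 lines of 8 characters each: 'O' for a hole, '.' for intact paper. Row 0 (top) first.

Op 1 fold_right: fold axis v@4; visible region now rows[0,8) x cols[4,8) = 8x4
Op 2 fold_up: fold axis h@4; visible region now rows[0,4) x cols[4,8) = 4x4
Op 3 fold_up: fold axis h@2; visible region now rows[0,2) x cols[4,8) = 2x4
Op 4 fold_right: fold axis v@6; visible region now rows[0,2) x cols[6,8) = 2x2
Op 5 cut(1, 0): punch at orig (1,6); cuts so far [(1, 6)]; region rows[0,2) x cols[6,8) = 2x2
Op 6 cut(0, 1): punch at orig (0,7); cuts so far [(0, 7), (1, 6)]; region rows[0,2) x cols[6,8) = 2x2
Unfold 1 (reflect across v@6): 4 holes -> [(0, 4), (0, 7), (1, 5), (1, 6)]
Unfold 2 (reflect across h@2): 8 holes -> [(0, 4), (0, 7), (1, 5), (1, 6), (2, 5), (2, 6), (3, 4), (3, 7)]
Unfold 3 (reflect across h@4): 16 holes -> [(0, 4), (0, 7), (1, 5), (1, 6), (2, 5), (2, 6), (3, 4), (3, 7), (4, 4), (4, 7), (5, 5), (5, 6), (6, 5), (6, 6), (7, 4), (7, 7)]
Unfold 4 (reflect across v@4): 32 holes -> [(0, 0), (0, 3), (0, 4), (0, 7), (1, 1), (1, 2), (1, 5), (1, 6), (2, 1), (2, 2), (2, 5), (2, 6), (3, 0), (3, 3), (3, 4), (3, 7), (4, 0), (4, 3), (4, 4), (4, 7), (5, 1), (5, 2), (5, 5), (5, 6), (6, 1), (6, 2), (6, 5), (6, 6), (7, 0), (7, 3), (7, 4), (7, 7)]

Answer: O..OO..O
.OO..OO.
.OO..OO.
O..OO..O
O..OO..O
.OO..OO.
.OO..OO.
O..OO..O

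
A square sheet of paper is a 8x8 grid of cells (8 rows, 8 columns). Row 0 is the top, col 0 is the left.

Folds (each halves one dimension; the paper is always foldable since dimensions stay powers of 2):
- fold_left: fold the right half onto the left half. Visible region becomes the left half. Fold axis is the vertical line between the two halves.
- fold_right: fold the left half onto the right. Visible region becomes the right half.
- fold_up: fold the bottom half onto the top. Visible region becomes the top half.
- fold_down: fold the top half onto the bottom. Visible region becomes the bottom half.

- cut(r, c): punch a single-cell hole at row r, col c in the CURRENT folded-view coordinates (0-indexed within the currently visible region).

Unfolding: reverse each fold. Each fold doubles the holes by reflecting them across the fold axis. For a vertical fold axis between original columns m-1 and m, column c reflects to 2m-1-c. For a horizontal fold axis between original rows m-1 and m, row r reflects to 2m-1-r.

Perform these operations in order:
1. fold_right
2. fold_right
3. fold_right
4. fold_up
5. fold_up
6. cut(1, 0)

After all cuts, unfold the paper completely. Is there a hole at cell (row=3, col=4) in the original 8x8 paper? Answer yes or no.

Op 1 fold_right: fold axis v@4; visible region now rows[0,8) x cols[4,8) = 8x4
Op 2 fold_right: fold axis v@6; visible region now rows[0,8) x cols[6,8) = 8x2
Op 3 fold_right: fold axis v@7; visible region now rows[0,8) x cols[7,8) = 8x1
Op 4 fold_up: fold axis h@4; visible region now rows[0,4) x cols[7,8) = 4x1
Op 5 fold_up: fold axis h@2; visible region now rows[0,2) x cols[7,8) = 2x1
Op 6 cut(1, 0): punch at orig (1,7); cuts so far [(1, 7)]; region rows[0,2) x cols[7,8) = 2x1
Unfold 1 (reflect across h@2): 2 holes -> [(1, 7), (2, 7)]
Unfold 2 (reflect across h@4): 4 holes -> [(1, 7), (2, 7), (5, 7), (6, 7)]
Unfold 3 (reflect across v@7): 8 holes -> [(1, 6), (1, 7), (2, 6), (2, 7), (5, 6), (5, 7), (6, 6), (6, 7)]
Unfold 4 (reflect across v@6): 16 holes -> [(1, 4), (1, 5), (1, 6), (1, 7), (2, 4), (2, 5), (2, 6), (2, 7), (5, 4), (5, 5), (5, 6), (5, 7), (6, 4), (6, 5), (6, 6), (6, 7)]
Unfold 5 (reflect across v@4): 32 holes -> [(1, 0), (1, 1), (1, 2), (1, 3), (1, 4), (1, 5), (1, 6), (1, 7), (2, 0), (2, 1), (2, 2), (2, 3), (2, 4), (2, 5), (2, 6), (2, 7), (5, 0), (5, 1), (5, 2), (5, 3), (5, 4), (5, 5), (5, 6), (5, 7), (6, 0), (6, 1), (6, 2), (6, 3), (6, 4), (6, 5), (6, 6), (6, 7)]
Holes: [(1, 0), (1, 1), (1, 2), (1, 3), (1, 4), (1, 5), (1, 6), (1, 7), (2, 0), (2, 1), (2, 2), (2, 3), (2, 4), (2, 5), (2, 6), (2, 7), (5, 0), (5, 1), (5, 2), (5, 3), (5, 4), (5, 5), (5, 6), (5, 7), (6, 0), (6, 1), (6, 2), (6, 3), (6, 4), (6, 5), (6, 6), (6, 7)]

Answer: no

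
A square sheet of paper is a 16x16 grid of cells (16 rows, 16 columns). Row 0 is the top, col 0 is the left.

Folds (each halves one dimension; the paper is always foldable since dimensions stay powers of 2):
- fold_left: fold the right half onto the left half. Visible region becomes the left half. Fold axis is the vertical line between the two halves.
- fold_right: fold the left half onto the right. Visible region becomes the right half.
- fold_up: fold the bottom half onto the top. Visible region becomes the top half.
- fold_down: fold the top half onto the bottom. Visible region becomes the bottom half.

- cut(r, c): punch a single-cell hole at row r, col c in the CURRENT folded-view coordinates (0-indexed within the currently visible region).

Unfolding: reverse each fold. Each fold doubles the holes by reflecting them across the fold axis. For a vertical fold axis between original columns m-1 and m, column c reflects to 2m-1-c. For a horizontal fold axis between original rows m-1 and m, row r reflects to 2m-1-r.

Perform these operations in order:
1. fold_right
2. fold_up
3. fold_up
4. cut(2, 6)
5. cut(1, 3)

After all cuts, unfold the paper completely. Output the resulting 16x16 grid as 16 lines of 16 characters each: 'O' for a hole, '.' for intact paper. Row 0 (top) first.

Answer: ................
....O......O....
.O............O.
................
................
.O............O.
....O......O....
................
................
....O......O....
.O............O.
................
................
.O............O.
....O......O....
................

Derivation:
Op 1 fold_right: fold axis v@8; visible region now rows[0,16) x cols[8,16) = 16x8
Op 2 fold_up: fold axis h@8; visible region now rows[0,8) x cols[8,16) = 8x8
Op 3 fold_up: fold axis h@4; visible region now rows[0,4) x cols[8,16) = 4x8
Op 4 cut(2, 6): punch at orig (2,14); cuts so far [(2, 14)]; region rows[0,4) x cols[8,16) = 4x8
Op 5 cut(1, 3): punch at orig (1,11); cuts so far [(1, 11), (2, 14)]; region rows[0,4) x cols[8,16) = 4x8
Unfold 1 (reflect across h@4): 4 holes -> [(1, 11), (2, 14), (5, 14), (6, 11)]
Unfold 2 (reflect across h@8): 8 holes -> [(1, 11), (2, 14), (5, 14), (6, 11), (9, 11), (10, 14), (13, 14), (14, 11)]
Unfold 3 (reflect across v@8): 16 holes -> [(1, 4), (1, 11), (2, 1), (2, 14), (5, 1), (5, 14), (6, 4), (6, 11), (9, 4), (9, 11), (10, 1), (10, 14), (13, 1), (13, 14), (14, 4), (14, 11)]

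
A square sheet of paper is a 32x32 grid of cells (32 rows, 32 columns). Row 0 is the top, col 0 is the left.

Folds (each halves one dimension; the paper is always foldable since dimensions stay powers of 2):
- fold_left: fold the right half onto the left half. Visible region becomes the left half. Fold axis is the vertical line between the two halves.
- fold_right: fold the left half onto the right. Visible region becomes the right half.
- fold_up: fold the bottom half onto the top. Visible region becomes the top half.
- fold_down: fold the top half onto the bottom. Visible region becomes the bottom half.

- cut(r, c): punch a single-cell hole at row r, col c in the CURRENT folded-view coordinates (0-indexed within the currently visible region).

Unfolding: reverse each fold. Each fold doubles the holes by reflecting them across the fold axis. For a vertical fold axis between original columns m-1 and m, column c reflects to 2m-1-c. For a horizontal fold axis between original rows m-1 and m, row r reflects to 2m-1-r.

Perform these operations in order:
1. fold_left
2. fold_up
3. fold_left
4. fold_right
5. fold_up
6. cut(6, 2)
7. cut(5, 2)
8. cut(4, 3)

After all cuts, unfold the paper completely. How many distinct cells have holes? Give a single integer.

Op 1 fold_left: fold axis v@16; visible region now rows[0,32) x cols[0,16) = 32x16
Op 2 fold_up: fold axis h@16; visible region now rows[0,16) x cols[0,16) = 16x16
Op 3 fold_left: fold axis v@8; visible region now rows[0,16) x cols[0,8) = 16x8
Op 4 fold_right: fold axis v@4; visible region now rows[0,16) x cols[4,8) = 16x4
Op 5 fold_up: fold axis h@8; visible region now rows[0,8) x cols[4,8) = 8x4
Op 6 cut(6, 2): punch at orig (6,6); cuts so far [(6, 6)]; region rows[0,8) x cols[4,8) = 8x4
Op 7 cut(5, 2): punch at orig (5,6); cuts so far [(5, 6), (6, 6)]; region rows[0,8) x cols[4,8) = 8x4
Op 8 cut(4, 3): punch at orig (4,7); cuts so far [(4, 7), (5, 6), (6, 6)]; region rows[0,8) x cols[4,8) = 8x4
Unfold 1 (reflect across h@8): 6 holes -> [(4, 7), (5, 6), (6, 6), (9, 6), (10, 6), (11, 7)]
Unfold 2 (reflect across v@4): 12 holes -> [(4, 0), (4, 7), (5, 1), (5, 6), (6, 1), (6, 6), (9, 1), (9, 6), (10, 1), (10, 6), (11, 0), (11, 7)]
Unfold 3 (reflect across v@8): 24 holes -> [(4, 0), (4, 7), (4, 8), (4, 15), (5, 1), (5, 6), (5, 9), (5, 14), (6, 1), (6, 6), (6, 9), (6, 14), (9, 1), (9, 6), (9, 9), (9, 14), (10, 1), (10, 6), (10, 9), (10, 14), (11, 0), (11, 7), (11, 8), (11, 15)]
Unfold 4 (reflect across h@16): 48 holes -> [(4, 0), (4, 7), (4, 8), (4, 15), (5, 1), (5, 6), (5, 9), (5, 14), (6, 1), (6, 6), (6, 9), (6, 14), (9, 1), (9, 6), (9, 9), (9, 14), (10, 1), (10, 6), (10, 9), (10, 14), (11, 0), (11, 7), (11, 8), (11, 15), (20, 0), (20, 7), (20, 8), (20, 15), (21, 1), (21, 6), (21, 9), (21, 14), (22, 1), (22, 6), (22, 9), (22, 14), (25, 1), (25, 6), (25, 9), (25, 14), (26, 1), (26, 6), (26, 9), (26, 14), (27, 0), (27, 7), (27, 8), (27, 15)]
Unfold 5 (reflect across v@16): 96 holes -> [(4, 0), (4, 7), (4, 8), (4, 15), (4, 16), (4, 23), (4, 24), (4, 31), (5, 1), (5, 6), (5, 9), (5, 14), (5, 17), (5, 22), (5, 25), (5, 30), (6, 1), (6, 6), (6, 9), (6, 14), (6, 17), (6, 22), (6, 25), (6, 30), (9, 1), (9, 6), (9, 9), (9, 14), (9, 17), (9, 22), (9, 25), (9, 30), (10, 1), (10, 6), (10, 9), (10, 14), (10, 17), (10, 22), (10, 25), (10, 30), (11, 0), (11, 7), (11, 8), (11, 15), (11, 16), (11, 23), (11, 24), (11, 31), (20, 0), (20, 7), (20, 8), (20, 15), (20, 16), (20, 23), (20, 24), (20, 31), (21, 1), (21, 6), (21, 9), (21, 14), (21, 17), (21, 22), (21, 25), (21, 30), (22, 1), (22, 6), (22, 9), (22, 14), (22, 17), (22, 22), (22, 25), (22, 30), (25, 1), (25, 6), (25, 9), (25, 14), (25, 17), (25, 22), (25, 25), (25, 30), (26, 1), (26, 6), (26, 9), (26, 14), (26, 17), (26, 22), (26, 25), (26, 30), (27, 0), (27, 7), (27, 8), (27, 15), (27, 16), (27, 23), (27, 24), (27, 31)]

Answer: 96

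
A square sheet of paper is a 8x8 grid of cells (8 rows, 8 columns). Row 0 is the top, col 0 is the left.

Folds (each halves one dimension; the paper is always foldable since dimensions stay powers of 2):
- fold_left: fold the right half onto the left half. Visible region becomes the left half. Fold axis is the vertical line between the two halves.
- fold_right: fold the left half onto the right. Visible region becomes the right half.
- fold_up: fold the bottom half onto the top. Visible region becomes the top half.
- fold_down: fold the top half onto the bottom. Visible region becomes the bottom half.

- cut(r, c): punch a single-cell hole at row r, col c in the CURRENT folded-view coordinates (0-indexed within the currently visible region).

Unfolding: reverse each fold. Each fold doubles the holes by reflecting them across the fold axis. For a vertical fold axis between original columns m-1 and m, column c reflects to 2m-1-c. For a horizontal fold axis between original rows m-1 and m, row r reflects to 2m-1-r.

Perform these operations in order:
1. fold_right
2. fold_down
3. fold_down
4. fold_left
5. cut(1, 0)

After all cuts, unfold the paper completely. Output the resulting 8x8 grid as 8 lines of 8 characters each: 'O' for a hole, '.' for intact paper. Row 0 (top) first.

Op 1 fold_right: fold axis v@4; visible region now rows[0,8) x cols[4,8) = 8x4
Op 2 fold_down: fold axis h@4; visible region now rows[4,8) x cols[4,8) = 4x4
Op 3 fold_down: fold axis h@6; visible region now rows[6,8) x cols[4,8) = 2x4
Op 4 fold_left: fold axis v@6; visible region now rows[6,8) x cols[4,6) = 2x2
Op 5 cut(1, 0): punch at orig (7,4); cuts so far [(7, 4)]; region rows[6,8) x cols[4,6) = 2x2
Unfold 1 (reflect across v@6): 2 holes -> [(7, 4), (7, 7)]
Unfold 2 (reflect across h@6): 4 holes -> [(4, 4), (4, 7), (7, 4), (7, 7)]
Unfold 3 (reflect across h@4): 8 holes -> [(0, 4), (0, 7), (3, 4), (3, 7), (4, 4), (4, 7), (7, 4), (7, 7)]
Unfold 4 (reflect across v@4): 16 holes -> [(0, 0), (0, 3), (0, 4), (0, 7), (3, 0), (3, 3), (3, 4), (3, 7), (4, 0), (4, 3), (4, 4), (4, 7), (7, 0), (7, 3), (7, 4), (7, 7)]

Answer: O..OO..O
........
........
O..OO..O
O..OO..O
........
........
O..OO..O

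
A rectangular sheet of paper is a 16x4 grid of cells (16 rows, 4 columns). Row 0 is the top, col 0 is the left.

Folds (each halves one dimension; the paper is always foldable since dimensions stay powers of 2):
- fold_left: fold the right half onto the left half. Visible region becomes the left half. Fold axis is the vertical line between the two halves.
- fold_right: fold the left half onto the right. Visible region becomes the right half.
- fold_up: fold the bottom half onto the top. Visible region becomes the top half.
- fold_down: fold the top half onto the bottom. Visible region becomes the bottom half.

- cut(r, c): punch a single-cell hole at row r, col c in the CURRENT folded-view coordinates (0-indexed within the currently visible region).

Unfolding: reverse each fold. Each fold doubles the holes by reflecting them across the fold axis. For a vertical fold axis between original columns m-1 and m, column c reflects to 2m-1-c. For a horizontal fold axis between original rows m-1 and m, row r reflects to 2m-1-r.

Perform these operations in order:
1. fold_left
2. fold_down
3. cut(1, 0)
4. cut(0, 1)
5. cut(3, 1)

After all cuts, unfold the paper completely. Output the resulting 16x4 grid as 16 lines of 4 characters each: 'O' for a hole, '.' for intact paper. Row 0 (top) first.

Op 1 fold_left: fold axis v@2; visible region now rows[0,16) x cols[0,2) = 16x2
Op 2 fold_down: fold axis h@8; visible region now rows[8,16) x cols[0,2) = 8x2
Op 3 cut(1, 0): punch at orig (9,0); cuts so far [(9, 0)]; region rows[8,16) x cols[0,2) = 8x2
Op 4 cut(0, 1): punch at orig (8,1); cuts so far [(8, 1), (9, 0)]; region rows[8,16) x cols[0,2) = 8x2
Op 5 cut(3, 1): punch at orig (11,1); cuts so far [(8, 1), (9, 0), (11, 1)]; region rows[8,16) x cols[0,2) = 8x2
Unfold 1 (reflect across h@8): 6 holes -> [(4, 1), (6, 0), (7, 1), (8, 1), (9, 0), (11, 1)]
Unfold 2 (reflect across v@2): 12 holes -> [(4, 1), (4, 2), (6, 0), (6, 3), (7, 1), (7, 2), (8, 1), (8, 2), (9, 0), (9, 3), (11, 1), (11, 2)]

Answer: ....
....
....
....
.OO.
....
O..O
.OO.
.OO.
O..O
....
.OO.
....
....
....
....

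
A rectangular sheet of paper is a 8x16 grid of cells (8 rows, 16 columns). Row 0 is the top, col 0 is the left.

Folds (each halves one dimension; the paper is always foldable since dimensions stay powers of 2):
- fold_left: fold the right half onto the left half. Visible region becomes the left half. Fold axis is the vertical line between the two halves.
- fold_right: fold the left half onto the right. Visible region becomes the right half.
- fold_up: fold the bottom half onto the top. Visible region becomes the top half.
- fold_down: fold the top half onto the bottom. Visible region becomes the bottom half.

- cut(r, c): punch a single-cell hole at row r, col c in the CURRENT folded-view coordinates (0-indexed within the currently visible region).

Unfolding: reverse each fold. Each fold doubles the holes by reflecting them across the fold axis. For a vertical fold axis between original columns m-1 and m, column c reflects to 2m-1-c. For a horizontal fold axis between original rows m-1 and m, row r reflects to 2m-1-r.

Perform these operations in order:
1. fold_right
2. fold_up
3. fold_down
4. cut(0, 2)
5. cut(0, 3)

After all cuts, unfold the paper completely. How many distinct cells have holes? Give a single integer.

Answer: 16

Derivation:
Op 1 fold_right: fold axis v@8; visible region now rows[0,8) x cols[8,16) = 8x8
Op 2 fold_up: fold axis h@4; visible region now rows[0,4) x cols[8,16) = 4x8
Op 3 fold_down: fold axis h@2; visible region now rows[2,4) x cols[8,16) = 2x8
Op 4 cut(0, 2): punch at orig (2,10); cuts so far [(2, 10)]; region rows[2,4) x cols[8,16) = 2x8
Op 5 cut(0, 3): punch at orig (2,11); cuts so far [(2, 10), (2, 11)]; region rows[2,4) x cols[8,16) = 2x8
Unfold 1 (reflect across h@2): 4 holes -> [(1, 10), (1, 11), (2, 10), (2, 11)]
Unfold 2 (reflect across h@4): 8 holes -> [(1, 10), (1, 11), (2, 10), (2, 11), (5, 10), (5, 11), (6, 10), (6, 11)]
Unfold 3 (reflect across v@8): 16 holes -> [(1, 4), (1, 5), (1, 10), (1, 11), (2, 4), (2, 5), (2, 10), (2, 11), (5, 4), (5, 5), (5, 10), (5, 11), (6, 4), (6, 5), (6, 10), (6, 11)]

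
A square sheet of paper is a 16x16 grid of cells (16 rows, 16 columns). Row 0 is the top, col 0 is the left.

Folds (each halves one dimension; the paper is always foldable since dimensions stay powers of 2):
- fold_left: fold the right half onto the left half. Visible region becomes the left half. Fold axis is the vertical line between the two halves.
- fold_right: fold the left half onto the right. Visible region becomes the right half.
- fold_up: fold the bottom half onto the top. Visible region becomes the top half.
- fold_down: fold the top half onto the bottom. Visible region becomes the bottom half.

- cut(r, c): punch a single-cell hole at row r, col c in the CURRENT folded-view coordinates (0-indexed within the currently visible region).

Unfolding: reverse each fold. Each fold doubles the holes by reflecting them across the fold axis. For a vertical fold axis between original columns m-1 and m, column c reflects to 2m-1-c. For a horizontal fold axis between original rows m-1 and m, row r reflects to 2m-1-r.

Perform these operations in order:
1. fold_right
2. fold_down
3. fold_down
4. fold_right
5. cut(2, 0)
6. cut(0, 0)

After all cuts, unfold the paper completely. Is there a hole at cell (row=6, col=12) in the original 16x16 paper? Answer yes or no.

Op 1 fold_right: fold axis v@8; visible region now rows[0,16) x cols[8,16) = 16x8
Op 2 fold_down: fold axis h@8; visible region now rows[8,16) x cols[8,16) = 8x8
Op 3 fold_down: fold axis h@12; visible region now rows[12,16) x cols[8,16) = 4x8
Op 4 fold_right: fold axis v@12; visible region now rows[12,16) x cols[12,16) = 4x4
Op 5 cut(2, 0): punch at orig (14,12); cuts so far [(14, 12)]; region rows[12,16) x cols[12,16) = 4x4
Op 6 cut(0, 0): punch at orig (12,12); cuts so far [(12, 12), (14, 12)]; region rows[12,16) x cols[12,16) = 4x4
Unfold 1 (reflect across v@12): 4 holes -> [(12, 11), (12, 12), (14, 11), (14, 12)]
Unfold 2 (reflect across h@12): 8 holes -> [(9, 11), (9, 12), (11, 11), (11, 12), (12, 11), (12, 12), (14, 11), (14, 12)]
Unfold 3 (reflect across h@8): 16 holes -> [(1, 11), (1, 12), (3, 11), (3, 12), (4, 11), (4, 12), (6, 11), (6, 12), (9, 11), (9, 12), (11, 11), (11, 12), (12, 11), (12, 12), (14, 11), (14, 12)]
Unfold 4 (reflect across v@8): 32 holes -> [(1, 3), (1, 4), (1, 11), (1, 12), (3, 3), (3, 4), (3, 11), (3, 12), (4, 3), (4, 4), (4, 11), (4, 12), (6, 3), (6, 4), (6, 11), (6, 12), (9, 3), (9, 4), (9, 11), (9, 12), (11, 3), (11, 4), (11, 11), (11, 12), (12, 3), (12, 4), (12, 11), (12, 12), (14, 3), (14, 4), (14, 11), (14, 12)]
Holes: [(1, 3), (1, 4), (1, 11), (1, 12), (3, 3), (3, 4), (3, 11), (3, 12), (4, 3), (4, 4), (4, 11), (4, 12), (6, 3), (6, 4), (6, 11), (6, 12), (9, 3), (9, 4), (9, 11), (9, 12), (11, 3), (11, 4), (11, 11), (11, 12), (12, 3), (12, 4), (12, 11), (12, 12), (14, 3), (14, 4), (14, 11), (14, 12)]

Answer: yes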